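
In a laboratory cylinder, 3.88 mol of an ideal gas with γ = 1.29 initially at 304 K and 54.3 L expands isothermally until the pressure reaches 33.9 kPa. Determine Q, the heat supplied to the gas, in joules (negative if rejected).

16400 J

P₁ = nRT₁/V₁ = 3.88×8.314×304/54.3 = 181 kPa.
Isothermal: T stays 304 K; PV = const ⇒ V₂ = 289 L, P₂ = 33.9 kPa.
ΔU = 0 (ideal gas, T constant).
W = nRT ln(V₂/V₁) = 3.88×8.314×304×ln(5.33) = 16400 J.
Q = ΔU + W = 16400 J.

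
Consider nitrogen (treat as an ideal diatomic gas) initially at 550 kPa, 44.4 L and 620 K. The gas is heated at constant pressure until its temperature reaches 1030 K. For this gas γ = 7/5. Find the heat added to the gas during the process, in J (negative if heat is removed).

n = P₁V₁/(RT₁) = 550×44.4/(8.314×620) = 4.74 mol.
Isobaric: P stays 550 kPa; V/T = const ⇒ T₂ = 1030 K, V₂ = 73.8 L.
W = PΔV = 550×(73.8−44.4) kPa·L = 16100 J.
ΔU = nCvΔT = 4.74×20.8×(1030−620) = 40400 J.
Q = ΔU + W = nCpΔT = 56500 J.

56500 J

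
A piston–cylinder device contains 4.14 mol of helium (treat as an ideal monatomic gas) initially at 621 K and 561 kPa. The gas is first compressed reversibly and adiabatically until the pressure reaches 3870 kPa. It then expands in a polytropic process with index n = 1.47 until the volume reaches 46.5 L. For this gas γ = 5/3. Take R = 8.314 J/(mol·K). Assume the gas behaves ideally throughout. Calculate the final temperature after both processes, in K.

710 K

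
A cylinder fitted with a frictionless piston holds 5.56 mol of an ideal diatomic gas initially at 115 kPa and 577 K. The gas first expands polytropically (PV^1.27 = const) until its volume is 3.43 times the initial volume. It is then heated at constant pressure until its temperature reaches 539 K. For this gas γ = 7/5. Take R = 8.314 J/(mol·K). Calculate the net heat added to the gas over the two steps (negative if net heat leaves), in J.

V₁ = nRT₁/P₁ = 5.56×8.314×577/115 = 232 L.
Step 1 — Polytropic n=1.27: T₂ = T₁(V₁/V₂)^(n−1) = 577×(0.292)^0.27 = 414 K; P₂ = P₁(V₁/V₂)^n = 24.0 kPa.
W = (P₁V₁−P₂V₂)/(n−1) = (115×232−24.0×796)/0.27 = 28000 J.
ΔU = nCvΔT = 5.56×20.8×(414−577) = -18900 J.
Q = ΔU + W = 9090 J.
State after step 1: P = 24.0 kPa, V = 796 L, T = 414 K.
Step 2 — Isobaric: P stays 24.0 kPa; V/T = const ⇒ T₂ = 539 K, V₂ = 1040 L.
W = PΔV = 24.0×(1040−796) kPa·L = 5790 J.
ΔU = nCvΔT = 5.56×20.8×(539−414) = 14500 J.
Q = ΔU + W = nCpΔT = 20300 J.
Net over both steps: W = 33800 J, Q = 29400 J, ΔU = -4390 J.

29400 J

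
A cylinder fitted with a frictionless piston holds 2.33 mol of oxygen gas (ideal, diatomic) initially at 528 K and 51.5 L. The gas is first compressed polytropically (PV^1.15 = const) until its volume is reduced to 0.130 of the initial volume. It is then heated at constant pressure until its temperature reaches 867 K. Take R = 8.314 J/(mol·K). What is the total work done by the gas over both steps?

P₁ = nRT₁/V₁ = 2.33×8.314×528/51.5 = 199 kPa.
Step 1 — Polytropic n=1.15: T₂ = T₁(V₁/V₂)^(n−1) = 528×(7.69)^0.15 = 717 K; P₂ = P₁(V₁/V₂)^n = 2070 kPa.
W = (P₁V₁−P₂V₂)/(n−1) = (199×51.5−2070×6.70)/0.15 = -24400 J.
ΔU = nCvΔT = 2.33×20.8×(717−528) = 9150 J.
Q = ΔU + W = -15300 J.
State after step 1: P = 2070 kPa, V = 6.70 L, T = 717 K.
Step 2 — Isobaric: P stays 2070 kPa; V/T = const ⇒ T₂ = 867 K, V₂ = 8.10 L.
W = PΔV = 2070×(8.10−6.70) kPa·L = 2900 J.
ΔU = nCvΔT = 2.33×20.8×(867−717) = 7260 J.
Q = ΔU + W = nCpΔT = 10200 J.
Net over both steps: W = -21500 J, Q = -5090 J, ΔU = 16400 J.

-21500 J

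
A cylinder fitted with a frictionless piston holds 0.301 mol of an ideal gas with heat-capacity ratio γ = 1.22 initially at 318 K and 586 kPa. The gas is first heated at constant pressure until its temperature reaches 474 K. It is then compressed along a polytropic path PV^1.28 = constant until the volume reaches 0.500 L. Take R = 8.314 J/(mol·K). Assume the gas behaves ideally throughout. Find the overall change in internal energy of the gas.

4360 J

V₁ = nRT₁/P₁ = 0.301×8.314×318/586 = 1.36 L.
Step 1 — Isobaric: P stays 586 kPa; V/T = const ⇒ T₂ = 474 K, V₂ = 2.02 L.
W = PΔV = 586×(2.02−1.36) kPa·L = 390 J.
ΔU = nCvΔT = 0.301×37.8×(474−318) = 1770 J.
Q = ΔU + W = nCpΔT = 2160 J.
State after step 1: P = 586 kPa, V = 2.02 L, T = 474 K.
Step 2 — Polytropic n=1.28: T₂ = T₁(V₁/V₂)^(n−1) = 474×(4.05)^0.28 = 701 K; P₂ = P₁(V₁/V₂)^n = 3510 kPa.
W = (P₁V₁−P₂V₂)/(n−1) = (586×2.02−3510×0.500)/0.28 = -2030 J.
ΔU = nCvΔT = 0.301×37.8×(701−474) = 2580 J.
Q = ΔU + W = 554 J.
Net over both steps: W = -1640 J, Q = 2720 J, ΔU = 4360 J.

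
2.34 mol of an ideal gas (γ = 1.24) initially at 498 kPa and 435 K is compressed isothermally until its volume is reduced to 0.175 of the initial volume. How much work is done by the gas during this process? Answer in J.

V₁ = nRT₁/P₁ = 2.34×8.314×435/498 = 17.0 L.
Isothermal: T stays 435 K; PV = const ⇒ V₂ = 2.97 L, P₂ = 2850 kPa.
W = nRT ln(V₂/V₁) = 2.34×8.314×435×ln(0.175) = -14800 J.

-14800 J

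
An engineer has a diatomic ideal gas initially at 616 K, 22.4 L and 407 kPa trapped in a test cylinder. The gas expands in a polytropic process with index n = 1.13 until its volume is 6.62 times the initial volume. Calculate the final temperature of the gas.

Polytropic n=1.13: T₂ = T₁(V₁/V₂)^(n−1) = 616×(0.151)^0.13 = 482 K; P₂ = P₁(V₁/V₂)^n = 48.1 kPa.

482 K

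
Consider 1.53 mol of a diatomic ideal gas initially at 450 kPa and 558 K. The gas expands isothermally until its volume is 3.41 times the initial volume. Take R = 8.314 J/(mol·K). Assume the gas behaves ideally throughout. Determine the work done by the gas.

V₁ = nRT₁/P₁ = 1.53×8.314×558/450 = 15.8 L.
Isothermal: T stays 558 K; PV = const ⇒ V₂ = 53.8 L, P₂ = 132 kPa.
W = nRT ln(V₂/V₁) = 1.53×8.314×558×ln(3.41) = 8710 J.

8710 J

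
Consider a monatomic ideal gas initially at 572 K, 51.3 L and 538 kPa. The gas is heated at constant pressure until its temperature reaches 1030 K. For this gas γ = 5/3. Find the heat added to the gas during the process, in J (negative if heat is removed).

n = P₁V₁/(RT₁) = 538×51.3/(8.314×572) = 5.80 mol.
Isobaric: P stays 538 kPa; V/T = const ⇒ T₂ = 1030 K, V₂ = 92.4 L.
W = PΔV = 538×(92.4−51.3) kPa·L = 22100 J.
ΔU = nCvΔT = 5.80×12.5×(1030−572) = 33100 J.
Q = ΔU + W = nCpΔT = 55200 J.

55200 J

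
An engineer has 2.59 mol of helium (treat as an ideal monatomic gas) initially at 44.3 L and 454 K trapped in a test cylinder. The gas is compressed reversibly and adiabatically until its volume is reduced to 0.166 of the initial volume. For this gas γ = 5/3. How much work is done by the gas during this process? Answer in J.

-33900 J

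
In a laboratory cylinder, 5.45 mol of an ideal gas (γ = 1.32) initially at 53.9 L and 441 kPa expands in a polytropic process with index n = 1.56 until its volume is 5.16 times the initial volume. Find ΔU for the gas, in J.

-44600 J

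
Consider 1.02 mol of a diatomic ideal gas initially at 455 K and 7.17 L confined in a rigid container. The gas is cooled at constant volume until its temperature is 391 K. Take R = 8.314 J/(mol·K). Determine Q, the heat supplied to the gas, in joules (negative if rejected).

-1360 J

P₁ = nRT₁/V₁ = 1.02×8.314×455/7.17 = 538 kPa.
Isochoric: V stays 7.17 L; P/T = const ⇒ T₂ = 391 K, P₂ = 462 kPa.
W = 0 (no volume change).
ΔU = nCvΔT = 1.02×20.8×(391−455) = -1360 J.
Q = ΔU = -1360 J.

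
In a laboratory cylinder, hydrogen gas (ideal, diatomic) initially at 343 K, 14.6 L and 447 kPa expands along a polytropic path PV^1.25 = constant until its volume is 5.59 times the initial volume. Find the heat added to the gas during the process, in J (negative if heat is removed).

n = P₁V₁/(RT₁) = 447×14.6/(8.314×343) = 2.29 mol.
Polytropic n=1.25: T₂ = T₁(V₁/V₂)^(n−1) = 343×(0.179)^0.25 = 223 K; P₂ = P₁(V₁/V₂)^n = 52.0 kPa.
W = (P₁V₁−P₂V₂)/(n−1) = (447×14.6−52.0×81.6)/0.25 = 9130 J.
ΔU = nCvΔT = 2.29×20.8×(223−343) = -5700 J.
Q = ΔU + W = 3420 J.

3420 J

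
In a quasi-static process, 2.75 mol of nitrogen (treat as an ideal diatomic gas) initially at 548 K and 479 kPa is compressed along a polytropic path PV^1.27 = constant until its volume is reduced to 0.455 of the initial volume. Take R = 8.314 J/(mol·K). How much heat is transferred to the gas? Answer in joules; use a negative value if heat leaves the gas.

-3570 J

V₁ = nRT₁/P₁ = 2.75×8.314×548/479 = 26.2 L.
Polytropic n=1.27: T₂ = T₁(V₁/V₂)^(n−1) = 548×(2.20)^0.27 = 678 K; P₂ = P₁(V₁/V₂)^n = 1300 kPa.
W = (P₁V₁−P₂V₂)/(n−1) = (479×26.2−1300×11.9)/0.27 = -11000 J.
ΔU = nCvΔT = 2.75×20.8×(678−548) = 7420 J.
Q = ΔU + W = -3570 J.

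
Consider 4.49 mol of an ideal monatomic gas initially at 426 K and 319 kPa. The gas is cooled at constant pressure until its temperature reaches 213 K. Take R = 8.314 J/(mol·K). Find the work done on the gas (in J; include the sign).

V₁ = nRT₁/P₁ = 4.49×8.314×426/319 = 49.9 L.
Isobaric: P stays 319 kPa; V/T = const ⇒ T₂ = 213 K, V₂ = 24.9 L.
W = PΔV = 319×(24.9−49.9) kPa·L = -7950 J.
Work done on the gas = −W_by = 7950 J.

7950 J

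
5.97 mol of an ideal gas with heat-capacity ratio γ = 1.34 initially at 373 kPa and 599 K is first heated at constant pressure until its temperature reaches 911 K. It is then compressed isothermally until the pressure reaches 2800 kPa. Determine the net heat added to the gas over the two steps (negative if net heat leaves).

-30100 J

V₁ = nRT₁/P₁ = 5.97×8.314×599/373 = 79.7 L.
Step 1 — Isobaric: P stays 373 kPa; V/T = const ⇒ T₂ = 911 K, V₂ = 121 L.
W = PΔV = 373×(121−79.7) kPa·L = 15500 J.
ΔU = nCvΔT = 5.97×24.5×(911−599) = 45500 J.
Q = ΔU + W = nCpΔT = 61000 J.
State after step 1: P = 373 kPa, V = 121 L, T = 911 K.
Step 2 — Isothermal: T stays 911 K; PV = const ⇒ V₂ = 16.1 L, P₂ = 2800 kPa.
ΔU = 0 (ideal gas, T constant).
W = nRT ln(V₂/V₁) = 5.97×8.314×911×ln(0.133) = -91100 J.
Q = ΔU + W = -91100 J.
Net over both steps: W = -75700 J, Q = -30100 J, ΔU = 45500 J.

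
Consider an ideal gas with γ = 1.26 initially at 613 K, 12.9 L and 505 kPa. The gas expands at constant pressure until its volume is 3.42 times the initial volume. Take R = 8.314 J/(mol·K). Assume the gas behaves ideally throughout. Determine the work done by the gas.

n = P₁V₁/(RT₁) = 505×12.9/(8.314×613) = 1.28 mol.
Isobaric: P stays 505 kPa; V/T = const ⇒ T₂ = 2100 K, V₂ = 44.1 L.
W = PΔV = 505×(44.1−12.9) kPa·L = 15800 J.

15800 J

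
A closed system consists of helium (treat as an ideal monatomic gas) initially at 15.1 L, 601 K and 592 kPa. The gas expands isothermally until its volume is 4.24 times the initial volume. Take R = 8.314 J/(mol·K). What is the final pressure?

140 kPa

Isothermal: T stays 601 K; PV = const ⇒ V₂ = 64.0 L, P₂ = 140 kPa.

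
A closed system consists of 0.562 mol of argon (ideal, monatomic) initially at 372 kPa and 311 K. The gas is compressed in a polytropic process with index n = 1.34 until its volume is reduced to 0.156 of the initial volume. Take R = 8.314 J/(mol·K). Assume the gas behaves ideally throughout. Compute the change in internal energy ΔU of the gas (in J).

V₁ = nRT₁/P₁ = 0.562×8.314×311/372 = 3.91 L.
Polytropic n=1.34: T₂ = T₁(V₁/V₂)^(n−1) = 311×(6.41)^0.34 = 585 K; P₂ = P₁(V₁/V₂)^n = 4480 kPa.
For an ideal gas ΔU = nCvΔT with Cv = (3/2)R = 12.5 J/(mol·K).
ΔU = 0.562×12.5×(585−311) = 1920 J.

1920 J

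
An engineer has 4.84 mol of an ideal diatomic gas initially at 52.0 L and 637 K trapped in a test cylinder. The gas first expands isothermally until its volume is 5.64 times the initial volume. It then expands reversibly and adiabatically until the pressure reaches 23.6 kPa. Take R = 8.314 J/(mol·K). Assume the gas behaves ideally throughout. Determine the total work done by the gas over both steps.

64300 J

P₁ = nRT₁/V₁ = 4.84×8.314×637/52.0 = 493 kPa.
Step 1 — Isothermal: T stays 637 K; PV = const ⇒ V₂ = 293 L, P₂ = 87.4 kPa.
ΔU = 0 (ideal gas, T constant).
W = nRT ln(V₂/V₁) = 4.84×8.314×637×ln(5.64) = 44300 J.
Q = ΔU + W = 44300 J.
State after step 1: P = 87.4 kPa, V = 293 L, T = 637 K.
Step 2 — Adiabatic: T₂/T₁ = (P₂/P₁)^((γ−1)/γ) ⇒ T₂ = 637×(0.270)^0.286 = 438 K; V₂ = 747 L.
ΔU = nCvΔT = 4.84×20.8×(438−637) = -20000 J.
Q = 0 for an adiabatic process, so W = −ΔU = 20000 J.
Net over both steps: W = 64300 J, Q = 44300 J, ΔU = -20000 J.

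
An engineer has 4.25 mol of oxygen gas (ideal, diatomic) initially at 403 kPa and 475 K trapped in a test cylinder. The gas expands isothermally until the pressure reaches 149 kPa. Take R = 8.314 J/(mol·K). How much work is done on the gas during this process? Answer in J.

V₁ = nRT₁/P₁ = 4.25×8.314×475/403 = 41.6 L.
Isothermal: T stays 475 K; PV = const ⇒ V₂ = 113 L, P₂ = 149 kPa.
W = nRT ln(V₂/V₁) = 4.25×8.314×475×ln(2.70) = 16700 J.
Work done on the gas = −W_by = -16700 J.

-16700 J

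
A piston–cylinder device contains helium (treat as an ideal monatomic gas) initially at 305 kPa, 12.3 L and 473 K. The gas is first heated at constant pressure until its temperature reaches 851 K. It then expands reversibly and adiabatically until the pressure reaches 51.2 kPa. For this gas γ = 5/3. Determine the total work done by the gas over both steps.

8160 J

n = P₁V₁/(RT₁) = 305×12.3/(8.314×473) = 0.954 mol.
Step 1 — Isobaric: P stays 305 kPa; V/T = const ⇒ T₂ = 851 K, V₂ = 22.1 L.
W = PΔV = 305×(22.1−12.3) kPa·L = 3000 J.
ΔU = nCvΔT = 0.954×12.5×(851−473) = 4500 J.
Q = ΔU + W = nCpΔT = 7500 J.
State after step 1: P = 305 kPa, V = 22.1 L, T = 851 K.
Step 2 — Adiabatic: T₂/T₁ = (P₂/P₁)^((γ−1)/γ) ⇒ T₂ = 851×(0.168)^0.400 = 417 K; V₂ = 64.6 L.
ΔU = nCvΔT = 0.954×12.5×(417−851) = -5170 J.
Q = 0 for an adiabatic process, so W = −ΔU = 5170 J.
Net over both steps: W = 8160 J, Q = 7500 J, ΔU = -669 J.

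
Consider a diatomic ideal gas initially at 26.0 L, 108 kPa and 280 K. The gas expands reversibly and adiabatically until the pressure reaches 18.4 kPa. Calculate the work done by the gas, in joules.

2790 J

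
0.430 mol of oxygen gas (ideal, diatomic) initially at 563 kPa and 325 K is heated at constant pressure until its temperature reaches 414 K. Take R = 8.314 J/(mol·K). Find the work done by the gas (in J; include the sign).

318 J

V₁ = nRT₁/P₁ = 0.430×8.314×325/563 = 2.06 L.
Isobaric: P stays 563 kPa; V/T = const ⇒ T₂ = 414 K, V₂ = 2.63 L.
W = PΔV = 563×(2.63−2.06) kPa·L = 318 J.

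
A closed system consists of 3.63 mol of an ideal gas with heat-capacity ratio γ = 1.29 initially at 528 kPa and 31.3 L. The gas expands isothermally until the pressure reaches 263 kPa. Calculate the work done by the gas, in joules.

11500 J

T₁ = P₁V₁/(nR) = 528×31.3/(3.63×8.314) = 548 K.
Isothermal: T stays 548 K; PV = const ⇒ V₂ = 62.8 L, P₂ = 263 kPa.
W = nRT ln(V₂/V₁) = 3.63×8.314×548×ln(2.01) = 11500 J.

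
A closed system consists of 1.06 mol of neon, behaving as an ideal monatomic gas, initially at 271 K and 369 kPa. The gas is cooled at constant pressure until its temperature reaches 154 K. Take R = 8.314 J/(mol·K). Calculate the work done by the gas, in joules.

V₁ = nRT₁/P₁ = 1.06×8.314×271/369 = 6.47 L.
Isobaric: P stays 369 kPa; V/T = const ⇒ T₂ = 154 K, V₂ = 3.68 L.
W = PΔV = 369×(3.68−6.47) kPa·L = -1030 J.

-1030 J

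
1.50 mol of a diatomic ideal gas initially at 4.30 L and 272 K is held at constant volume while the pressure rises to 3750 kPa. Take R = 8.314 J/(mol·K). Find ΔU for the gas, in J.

31800 J

P₁ = nRT₁/V₁ = 1.50×8.314×272/4.30 = 789 kPa.
Isochoric: V stays 4.30 L; P/T = const ⇒ T₂ = 1290 K, P₂ = 3750 kPa.
For an ideal gas ΔU = nCvΔT with Cv = (5/2)R = 20.8 J/(mol·K).
ΔU = 1.50×20.8×(1290−272) = 31800 J.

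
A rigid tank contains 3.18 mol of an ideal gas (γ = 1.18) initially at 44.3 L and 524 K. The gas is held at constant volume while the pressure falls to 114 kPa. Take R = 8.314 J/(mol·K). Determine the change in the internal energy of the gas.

P₁ = nRT₁/V₁ = 3.18×8.314×524/44.3 = 313 kPa.
Isochoric: V stays 44.3 L; P/T = const ⇒ T₂ = 191 K, P₂ = 114 kPa.
For an ideal gas ΔU = nCvΔT with Cv = R/(γ−1) = 46.2 J/(mol·K).
ΔU = 3.18×46.2×(191−524) = -48900 J.

-48900 J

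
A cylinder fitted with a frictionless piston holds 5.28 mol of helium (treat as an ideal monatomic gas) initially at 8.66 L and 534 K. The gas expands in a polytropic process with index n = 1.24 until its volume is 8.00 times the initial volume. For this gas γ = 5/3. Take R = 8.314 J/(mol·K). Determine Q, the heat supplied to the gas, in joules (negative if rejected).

24600 J

P₁ = nRT₁/V₁ = 5.28×8.314×534/8.66 = 2710 kPa.
Polytropic n=1.24: T₂ = T₁(V₁/V₂)^(n−1) = 534×(0.125)^0.24 = 324 K; P₂ = P₁(V₁/V₂)^n = 205 kPa.
W = (P₁V₁−P₂V₂)/(n−1) = (2710×8.66−205×69.3)/0.24 = 38400 J.
ΔU = nCvΔT = 5.28×12.5×(324−534) = -13800 J.
Q = ΔU + W = 24600 J.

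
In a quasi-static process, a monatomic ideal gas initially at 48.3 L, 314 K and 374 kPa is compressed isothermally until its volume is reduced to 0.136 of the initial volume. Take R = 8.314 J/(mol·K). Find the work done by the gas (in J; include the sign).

n = P₁V₁/(RT₁) = 374×48.3/(8.314×314) = 6.92 mol.
Isothermal: T stays 314 K; PV = const ⇒ V₂ = 6.57 L, P₂ = 2750 kPa.
W = nRT ln(V₂/V₁) = 6.92×8.314×314×ln(0.136) = -36000 J.

-36000 J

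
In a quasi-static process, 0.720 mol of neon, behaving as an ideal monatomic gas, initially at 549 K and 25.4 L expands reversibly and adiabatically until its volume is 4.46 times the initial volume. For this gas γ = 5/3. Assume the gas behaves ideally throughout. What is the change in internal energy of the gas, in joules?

-3110 J

P₁ = nRT₁/V₁ = 0.720×8.314×549/25.4 = 129 kPa.
Adiabatic: TV^(γ−1) = const ⇒ T₂ = 549×(0.224)^0.667 = 203 K; PV^γ = const ⇒ P₂ = 10.7 kPa.
For an ideal gas ΔU = nCvΔT with Cv = (3/2)R = 12.5 J/(mol·K).
ΔU = 0.720×12.5×(203−549) = -3110 J.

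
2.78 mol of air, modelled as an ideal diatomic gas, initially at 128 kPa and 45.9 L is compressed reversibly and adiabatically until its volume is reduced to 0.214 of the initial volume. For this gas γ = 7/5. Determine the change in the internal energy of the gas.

12500 J

T₁ = P₁V₁/(nR) = 128×45.9/(2.78×8.314) = 254 K.
Adiabatic: TV^(γ−1) = const ⇒ T₂ = 254×(4.67)^0.400 = 471 K; PV^γ = const ⇒ P₂ = 1110 kPa.
For an ideal gas ΔU = nCvΔT with Cv = (5/2)R = 20.8 J/(mol·K).
ΔU = 2.78×20.8×(471−254) = 12500 J.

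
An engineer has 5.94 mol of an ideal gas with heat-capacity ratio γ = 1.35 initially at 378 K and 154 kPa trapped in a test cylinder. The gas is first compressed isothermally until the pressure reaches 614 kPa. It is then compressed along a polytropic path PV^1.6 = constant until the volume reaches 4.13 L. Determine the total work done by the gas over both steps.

-97800 J

V₁ = nRT₁/P₁ = 5.94×8.314×378/154 = 121 L.
Step 1 — Isothermal: T stays 378 K; PV = const ⇒ V₂ = 30.4 L, P₂ = 614 kPa.
ΔU = 0 (ideal gas, T constant).
W = nRT ln(V₂/V₁) = 5.94×8.314×378×ln(0.251) = -25800 J.
Q = ΔU + W = -25800 J.
State after step 1: P = 614 kPa, V = 30.4 L, T = 378 K.
Step 2 — Polytropic n=1.6: T₂ = T₁(V₁/V₂)^(n−1) = 378×(7.36)^0.60 = 1250 K; P₂ = P₁(V₁/V₂)^n = 15000 kPa.
W = (P₁V₁−P₂V₂)/(n−1) = (614×30.4−15000×4.13)/0.60 = -72000 J.
ΔU = nCvΔT = 5.94×23.8×(1250−378) = 123000 J.
Q = ΔU + W = 51400 J.
Net over both steps: W = -97800 J, Q = 25600 J, ΔU = 123000 J.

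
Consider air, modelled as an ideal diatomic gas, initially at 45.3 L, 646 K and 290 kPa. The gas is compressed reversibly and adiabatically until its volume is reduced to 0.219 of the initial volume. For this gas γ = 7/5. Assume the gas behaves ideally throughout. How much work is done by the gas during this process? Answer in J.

n = P₁V₁/(RT₁) = 290×45.3/(8.314×646) = 2.45 mol.
Adiabatic: TV^(γ−1) = const ⇒ T₂ = 646×(4.57)^0.400 = 1190 K; PV^γ = const ⇒ P₂ = 2430 kPa.
ΔU = nCvΔT = 2.45×20.8×(1190−646) = 27400 J.
Q = 0 for an adiabatic process, so W = −ΔU = -27400 J.

-27400 J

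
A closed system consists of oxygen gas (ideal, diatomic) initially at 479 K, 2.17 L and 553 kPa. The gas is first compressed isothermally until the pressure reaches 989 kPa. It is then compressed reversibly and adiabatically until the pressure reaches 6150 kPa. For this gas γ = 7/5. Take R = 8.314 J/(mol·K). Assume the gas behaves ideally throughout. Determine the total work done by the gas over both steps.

-2750 J

n = P₁V₁/(RT₁) = 553×2.17/(8.314×479) = 0.301 mol.
Step 1 — Isothermal: T stays 479 K; PV = const ⇒ V₂ = 1.21 L, P₂ = 989 kPa.
ΔU = 0 (ideal gas, T constant).
W = nRT ln(V₂/V₁) = 0.301×8.314×479×ln(0.559) = -698 J.
Q = ΔU + W = -698 J.
State after step 1: P = 989 kPa, V = 1.21 L, T = 479 K.
Step 2 — Adiabatic: T₂/T₁ = (P₂/P₁)^((γ−1)/γ) ⇒ T₂ = 479×(6.22)^0.286 = 807 K; V₂ = 0.329 L.
ΔU = nCvΔT = 0.301×20.8×(807−479) = 2060 J.
Q = 0 for an adiabatic process, so W = −ΔU = -2060 J.
Net over both steps: W = -2750 J, Q = -698 J, ΔU = 2060 J.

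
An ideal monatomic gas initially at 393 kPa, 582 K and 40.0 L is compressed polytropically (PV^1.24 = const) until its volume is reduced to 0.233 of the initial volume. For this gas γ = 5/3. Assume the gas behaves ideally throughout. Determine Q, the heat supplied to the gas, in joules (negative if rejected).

-17500 J

n = P₁V₁/(RT₁) = 393×40.0/(8.314×582) = 3.25 mol.
Polytropic n=1.24: T₂ = T₁(V₁/V₂)^(n−1) = 582×(4.29)^0.24 = 826 K; P₂ = P₁(V₁/V₂)^n = 2390 kPa.
W = (P₁V₁−P₂V₂)/(n−1) = (393×40.0−2390×9.32)/0.24 = -27400 J.
ΔU = nCvΔT = 3.25×12.5×(826−582) = 9870 J.
Q = ΔU + W = -17500 J.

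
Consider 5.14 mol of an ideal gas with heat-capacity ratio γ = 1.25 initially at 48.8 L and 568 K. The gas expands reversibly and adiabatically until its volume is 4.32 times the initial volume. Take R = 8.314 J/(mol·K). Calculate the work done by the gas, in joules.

29700 J

P₁ = nRT₁/V₁ = 5.14×8.314×568/48.8 = 497 kPa.
Adiabatic: TV^(γ−1) = const ⇒ T₂ = 568×(0.231)^0.250 = 394 K; PV^γ = const ⇒ P₂ = 79.9 kPa.
ΔU = nCvΔT = 5.14×33.3×(394−568) = -29700 J.
Q = 0 for an adiabatic process, so W = −ΔU = 29700 J.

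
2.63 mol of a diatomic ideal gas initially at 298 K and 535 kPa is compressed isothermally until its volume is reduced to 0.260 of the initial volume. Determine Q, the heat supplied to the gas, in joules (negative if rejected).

-8780 J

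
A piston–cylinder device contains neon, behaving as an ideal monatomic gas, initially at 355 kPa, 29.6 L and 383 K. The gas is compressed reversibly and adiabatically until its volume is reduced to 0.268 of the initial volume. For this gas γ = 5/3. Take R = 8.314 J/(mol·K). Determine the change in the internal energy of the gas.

22200 J

n = P₁V₁/(RT₁) = 355×29.6/(8.314×383) = 3.30 mol.
Adiabatic: TV^(γ−1) = const ⇒ T₂ = 383×(3.73)^0.667 = 921 K; PV^γ = const ⇒ P₂ = 3190 kPa.
For an ideal gas ΔU = nCvΔT with Cv = (3/2)R = 12.5 J/(mol·K).
ΔU = 3.30×12.5×(921−383) = 22200 J.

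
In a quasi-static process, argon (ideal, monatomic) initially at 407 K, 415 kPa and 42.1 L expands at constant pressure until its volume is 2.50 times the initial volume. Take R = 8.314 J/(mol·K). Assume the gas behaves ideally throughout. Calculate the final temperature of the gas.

1020 K

Isobaric: P stays 415 kPa; V/T = const ⇒ T₂ = 1020 K, V₂ = 105 L.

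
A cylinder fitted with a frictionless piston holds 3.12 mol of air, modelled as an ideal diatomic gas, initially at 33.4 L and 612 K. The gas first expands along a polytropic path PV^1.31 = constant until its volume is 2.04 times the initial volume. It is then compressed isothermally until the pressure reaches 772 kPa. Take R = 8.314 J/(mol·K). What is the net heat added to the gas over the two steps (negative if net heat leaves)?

-15800 J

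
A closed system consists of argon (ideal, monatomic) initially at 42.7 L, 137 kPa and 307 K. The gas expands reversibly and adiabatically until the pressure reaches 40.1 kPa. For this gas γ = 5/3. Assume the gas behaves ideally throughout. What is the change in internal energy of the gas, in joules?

n = P₁V₁/(RT₁) = 137×42.7/(8.314×307) = 2.29 mol.
Adiabatic: T₂/T₁ = (P₂/P₁)^((γ−1)/γ) ⇒ T₂ = 307×(0.293)^0.400 = 188 K; V₂ = 89.2 L.
For an ideal gas ΔU = nCvΔT with Cv = (3/2)R = 12.5 J/(mol·K).
ΔU = 2.29×12.5×(188−307) = -3410 J.

-3410 J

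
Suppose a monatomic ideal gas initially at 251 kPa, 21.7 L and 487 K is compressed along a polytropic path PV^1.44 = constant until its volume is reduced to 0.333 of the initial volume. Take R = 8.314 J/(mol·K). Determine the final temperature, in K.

790 K

Polytropic n=1.44: T₂ = T₁(V₁/V₂)^(n−1) = 487×(3.00)^0.44 = 790 K; P₂ = P₁(V₁/V₂)^n = 1220 kPa.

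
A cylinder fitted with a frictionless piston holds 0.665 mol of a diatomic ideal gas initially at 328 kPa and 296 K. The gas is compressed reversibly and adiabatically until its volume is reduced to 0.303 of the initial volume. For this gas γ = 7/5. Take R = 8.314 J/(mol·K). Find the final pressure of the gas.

V₁ = nRT₁/P₁ = 0.665×8.314×296/328 = 4.99 L.
Adiabatic: TV^(γ−1) = const ⇒ T₂ = 296×(3.30)^0.400 = 477 K; PV^γ = const ⇒ P₂ = 1750 kPa.

1750 kPa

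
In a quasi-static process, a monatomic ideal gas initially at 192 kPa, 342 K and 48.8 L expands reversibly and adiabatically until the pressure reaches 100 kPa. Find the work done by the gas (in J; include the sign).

3230 J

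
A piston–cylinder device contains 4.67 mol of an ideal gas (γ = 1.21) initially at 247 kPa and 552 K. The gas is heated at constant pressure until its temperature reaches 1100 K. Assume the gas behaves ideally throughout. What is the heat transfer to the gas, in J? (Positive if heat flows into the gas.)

V₁ = nRT₁/P₁ = 4.67×8.314×552/247 = 86.8 L.
Isobaric: P stays 247 kPa; V/T = const ⇒ T₂ = 1100 K, V₂ = 173 L.
W = PΔV = 247×(173−86.8) kPa·L = 21300 J.
ΔU = nCvΔT = 4.67×39.6×(1100−552) = 101000 J.
Q = ΔU + W = nCpΔT = 123000 J.

123000 J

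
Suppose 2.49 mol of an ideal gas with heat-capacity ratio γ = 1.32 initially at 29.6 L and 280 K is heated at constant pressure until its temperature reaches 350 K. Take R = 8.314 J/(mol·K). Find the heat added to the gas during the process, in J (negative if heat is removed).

5980 J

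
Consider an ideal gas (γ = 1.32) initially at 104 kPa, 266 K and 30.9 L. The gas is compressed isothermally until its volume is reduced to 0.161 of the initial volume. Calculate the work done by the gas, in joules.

n = P₁V₁/(RT₁) = 104×30.9/(8.314×266) = 1.45 mol.
Isothermal: T stays 266 K; PV = const ⇒ V₂ = 4.97 L, P₂ = 646 kPa.
W = nRT ln(V₂/V₁) = 1.45×8.314×266×ln(0.161) = -5870 J.

-5870 J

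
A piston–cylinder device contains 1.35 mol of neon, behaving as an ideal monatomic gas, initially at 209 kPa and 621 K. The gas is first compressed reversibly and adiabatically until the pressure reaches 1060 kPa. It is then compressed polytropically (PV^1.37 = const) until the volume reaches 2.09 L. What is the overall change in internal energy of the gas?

V₁ = nRT₁/P₁ = 1.35×8.314×621/209 = 33.3 L.
Step 1 — Adiabatic: T₂/T₁ = (P₂/P₁)^((γ−1)/γ) ⇒ T₂ = 621×(5.07)^0.400 = 1190 K; V₂ = 12.6 L.
ΔU = nCvΔT = 1.35×12.5×(1190−621) = 9560 J.
Q = 0 for an adiabatic process, so W = −ΔU = -9560 J.
State after step 1: P = 1060 kPa, V = 12.6 L, T = 1190 K.
Step 2 — Polytropic n=1.37: T₂ = T₁(V₁/V₂)^(n−1) = 1190×(6.02)^0.37 = 2310 K; P₂ = P₁(V₁/V₂)^n = 12400 kPa.
W = (P₁V₁−P₂V₂)/(n−1) = (1060×12.6−12400×2.09)/0.37 = -34000 J.
ΔU = nCvΔT = 1.35×12.5×(2310−1190) = 18900 J.
Q = ΔU + W = -15100 J.
Net over both steps: W = -43600 J, Q = -15100 J, ΔU = 28400 J.

28400 J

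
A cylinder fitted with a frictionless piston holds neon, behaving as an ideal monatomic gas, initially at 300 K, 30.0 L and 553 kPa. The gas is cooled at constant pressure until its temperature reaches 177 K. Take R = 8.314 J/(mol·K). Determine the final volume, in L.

Isobaric: P stays 553 kPa; V/T = const ⇒ T₂ = 177 K, V₂ = 17.7 L.

17.7 L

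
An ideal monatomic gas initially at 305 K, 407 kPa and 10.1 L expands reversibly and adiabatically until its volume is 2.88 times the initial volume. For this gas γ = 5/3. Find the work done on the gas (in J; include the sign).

-3120 J

n = P₁V₁/(RT₁) = 407×10.1/(8.314×305) = 1.62 mol.
Adiabatic: TV^(γ−1) = const ⇒ T₂ = 305×(0.347)^0.667 = 151 K; PV^γ = const ⇒ P₂ = 69.8 kPa.
ΔU = nCvΔT = 1.62×12.5×(151−305) = -3120 J.
Q = 0 for an adiabatic process, so W = −ΔU = 3120 J.
Work done on the gas = −W_by = -3120 J.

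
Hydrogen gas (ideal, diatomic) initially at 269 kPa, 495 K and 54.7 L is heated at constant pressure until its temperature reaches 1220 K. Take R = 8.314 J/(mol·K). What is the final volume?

Isobaric: P stays 269 kPa; V/T = const ⇒ T₂ = 1220 K, V₂ = 135 L.

135 L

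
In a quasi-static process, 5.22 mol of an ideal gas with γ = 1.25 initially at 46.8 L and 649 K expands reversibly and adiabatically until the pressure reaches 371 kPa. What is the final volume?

68.9 L

P₁ = nRT₁/V₁ = 5.22×8.314×649/46.8 = 602 kPa.
Adiabatic: T₂/T₁ = (P₂/P₁)^((γ−1)/γ) ⇒ T₂ = 649×(0.616)^0.200 = 589 K; V₂ = 68.9 L.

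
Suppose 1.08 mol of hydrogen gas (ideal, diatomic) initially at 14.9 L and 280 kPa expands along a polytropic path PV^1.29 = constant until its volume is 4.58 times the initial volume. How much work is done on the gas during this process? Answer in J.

T₁ = P₁V₁/(nR) = 280×14.9/(1.08×8.314) = 465 K.
Polytropic n=1.29: T₂ = T₁(V₁/V₂)^(n−1) = 465×(0.218)^0.29 = 299 K; P₂ = P₁(V₁/V₂)^n = 39.3 kPa.
W = (P₁V₁−P₂V₂)/(n−1) = (280×14.9−39.3×68.2)/0.29 = 5130 J.
Work done on the gas = −W_by = -5130 J.

-5130 J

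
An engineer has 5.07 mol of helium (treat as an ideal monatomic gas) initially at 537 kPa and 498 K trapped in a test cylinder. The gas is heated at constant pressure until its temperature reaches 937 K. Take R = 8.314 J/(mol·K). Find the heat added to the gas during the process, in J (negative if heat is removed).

V₁ = nRT₁/P₁ = 5.07×8.314×498/537 = 39.1 L.
Isobaric: P stays 537 kPa; V/T = const ⇒ T₂ = 937 K, V₂ = 73.6 L.
W = PΔV = 537×(73.6−39.1) kPa·L = 18500 J.
ΔU = nCvΔT = 5.07×12.5×(937−498) = 27800 J.
Q = ΔU + W = nCpΔT = 46300 J.

46300 J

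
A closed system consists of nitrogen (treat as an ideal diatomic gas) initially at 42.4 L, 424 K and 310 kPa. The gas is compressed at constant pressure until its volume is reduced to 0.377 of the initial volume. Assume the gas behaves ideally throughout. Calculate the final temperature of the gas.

160 K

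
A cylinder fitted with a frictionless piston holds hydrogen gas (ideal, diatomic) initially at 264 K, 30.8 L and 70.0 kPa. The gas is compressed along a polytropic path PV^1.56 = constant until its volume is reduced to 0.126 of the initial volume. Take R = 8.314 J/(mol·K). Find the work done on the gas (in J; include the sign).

n = P₁V₁/(RT₁) = 70.0×30.8/(8.314×264) = 0.982 mol.
Polytropic n=1.56: T₂ = T₁(V₁/V₂)^(n−1) = 264×(7.94)^0.56 = 842 K; P₂ = P₁(V₁/V₂)^n = 1770 kPa.
W = (P₁V₁−P₂V₂)/(n−1) = (70.0×30.8−1770×3.88)/0.56 = -8430 J.
Work done on the gas = −W_by = 8430 J.

8430 J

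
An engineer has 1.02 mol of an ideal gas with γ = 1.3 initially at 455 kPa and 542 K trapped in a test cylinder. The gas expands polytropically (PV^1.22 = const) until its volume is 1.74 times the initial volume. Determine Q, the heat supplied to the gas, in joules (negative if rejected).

639 J

V₁ = nRT₁/P₁ = 1.02×8.314×542/455 = 10.1 L.
Polytropic n=1.22: T₂ = T₁(V₁/V₂)^(n−1) = 542×(0.575)^0.22 = 480 K; P₂ = P₁(V₁/V₂)^n = 231 kPa.
W = (P₁V₁−P₂V₂)/(n−1) = (455×10.1−231×17.6)/0.22 = 2400 J.
ΔU = nCvΔT = 1.02×27.7×(480−542) = -1760 J.
Q = ΔU + W = 639 J.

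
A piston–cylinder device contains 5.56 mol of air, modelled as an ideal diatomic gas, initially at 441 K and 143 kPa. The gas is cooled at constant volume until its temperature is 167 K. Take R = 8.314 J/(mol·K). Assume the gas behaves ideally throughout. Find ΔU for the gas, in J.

V₁ = nRT₁/P₁ = 5.56×8.314×441/143 = 143 L.
Isochoric: V stays 143 L; P/T = const ⇒ T₂ = 167 K, P₂ = 54.2 kPa.
For an ideal gas ΔU = nCvΔT with Cv = (5/2)R = 20.8 J/(mol·K).
ΔU = 5.56×20.8×(167−441) = -31700 J.

-31700 J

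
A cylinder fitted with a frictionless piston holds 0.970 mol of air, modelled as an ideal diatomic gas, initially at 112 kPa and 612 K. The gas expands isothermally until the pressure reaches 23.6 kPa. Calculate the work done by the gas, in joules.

V₁ = nRT₁/P₁ = 0.970×8.314×612/112 = 44.1 L.
Isothermal: T stays 612 K; PV = const ⇒ V₂ = 209 L, P₂ = 23.6 kPa.
W = nRT ln(V₂/V₁) = 0.970×8.314×612×ln(4.75) = 7690 J.

7690 J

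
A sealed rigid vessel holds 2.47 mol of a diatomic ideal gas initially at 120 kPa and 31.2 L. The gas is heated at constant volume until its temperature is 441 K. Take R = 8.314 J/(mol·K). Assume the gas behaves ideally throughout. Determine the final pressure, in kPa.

290 kPa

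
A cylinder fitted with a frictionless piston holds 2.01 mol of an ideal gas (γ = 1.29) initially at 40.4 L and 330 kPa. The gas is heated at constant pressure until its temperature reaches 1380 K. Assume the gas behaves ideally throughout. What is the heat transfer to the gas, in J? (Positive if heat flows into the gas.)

43300 J

T₁ = P₁V₁/(nR) = 330×40.4/(2.01×8.314) = 798 K.
Isobaric: P stays 330 kPa; V/T = const ⇒ T₂ = 1380 K, V₂ = 69.9 L.
W = PΔV = 330×(69.9−40.4) kPa·L = 9730 J.
ΔU = nCvΔT = 2.01×28.7×(1380−798) = 33500 J.
Q = ΔU + W = nCpΔT = 43300 J.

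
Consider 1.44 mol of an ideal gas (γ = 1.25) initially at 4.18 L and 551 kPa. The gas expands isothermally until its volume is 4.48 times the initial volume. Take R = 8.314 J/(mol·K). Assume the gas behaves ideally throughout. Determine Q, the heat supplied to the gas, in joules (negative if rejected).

3450 J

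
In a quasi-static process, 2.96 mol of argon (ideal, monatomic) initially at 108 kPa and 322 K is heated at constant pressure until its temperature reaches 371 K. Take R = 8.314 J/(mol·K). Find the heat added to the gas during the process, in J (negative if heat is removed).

V₁ = nRT₁/P₁ = 2.96×8.314×322/108 = 73.4 L.
Isobaric: P stays 108 kPa; V/T = const ⇒ T₂ = 371 K, V₂ = 84.5 L.
W = PΔV = 108×(84.5−73.4) kPa·L = 1210 J.
ΔU = nCvΔT = 2.96×12.5×(371−322) = 1810 J.
Q = ΔU + W = nCpΔT = 3010 J.

3010 J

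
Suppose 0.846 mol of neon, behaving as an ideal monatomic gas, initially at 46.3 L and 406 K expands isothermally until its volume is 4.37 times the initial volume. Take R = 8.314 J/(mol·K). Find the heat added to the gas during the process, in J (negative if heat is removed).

4210 J

P₁ = nRT₁/V₁ = 0.846×8.314×406/46.3 = 61.7 kPa.
Isothermal: T stays 406 K; PV = const ⇒ V₂ = 202 L, P₂ = 14.1 kPa.
ΔU = 0 (ideal gas, T constant).
W = nRT ln(V₂/V₁) = 0.846×8.314×406×ln(4.37) = 4210 J.
Q = ΔU + W = 4210 J.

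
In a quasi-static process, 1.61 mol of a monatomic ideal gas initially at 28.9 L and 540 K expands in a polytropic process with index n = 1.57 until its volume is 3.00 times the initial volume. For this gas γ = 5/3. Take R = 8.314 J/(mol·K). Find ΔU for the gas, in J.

-5050 J

P₁ = nRT₁/V₁ = 1.61×8.314×540/28.9 = 250 kPa.
Polytropic n=1.57: T₂ = T₁(V₁/V₂)^(n−1) = 540×(0.333)^0.57 = 289 K; P₂ = P₁(V₁/V₂)^n = 44.6 kPa.
For an ideal gas ΔU = nCvΔT with Cv = (3/2)R = 12.5 J/(mol·K).
ΔU = 1.61×12.5×(289−540) = -5050 J.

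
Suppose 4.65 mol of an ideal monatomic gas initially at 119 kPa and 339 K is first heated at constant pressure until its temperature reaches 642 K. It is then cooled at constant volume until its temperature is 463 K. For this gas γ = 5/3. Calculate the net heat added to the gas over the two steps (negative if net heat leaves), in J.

18900 J

V₁ = nRT₁/P₁ = 4.65×8.314×339/119 = 110 L.
Step 1 — Isobaric: P stays 119 kPa; V/T = const ⇒ T₂ = 642 K, V₂ = 209 L.
W = PΔV = 119×(209−110) kPa·L = 11700 J.
ΔU = nCvΔT = 4.65×12.5×(642−339) = 17600 J.
Q = ΔU + W = nCpΔT = 29300 J.
State after step 1: P = 119 kPa, V = 209 L, T = 642 K.
Step 2 — Isochoric: V stays 209 L; P/T = const ⇒ T₂ = 463 K, P₂ = 85.8 kPa.
W = 0 (no volume change).
ΔU = nCvΔT = 4.65×12.5×(463−642) = -10400 J.
Q = ΔU = -10400 J.
Net over both steps: W = 11700 J, Q = 18900 J, ΔU = 7190 J.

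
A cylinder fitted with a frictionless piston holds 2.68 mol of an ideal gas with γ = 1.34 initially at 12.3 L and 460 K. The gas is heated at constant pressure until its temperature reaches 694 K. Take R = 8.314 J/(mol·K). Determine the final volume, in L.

18.6 L

P₁ = nRT₁/V₁ = 2.68×8.314×460/12.3 = 833 kPa.
Isobaric: P stays 833 kPa; V/T = const ⇒ T₂ = 694 K, V₂ = 18.6 L.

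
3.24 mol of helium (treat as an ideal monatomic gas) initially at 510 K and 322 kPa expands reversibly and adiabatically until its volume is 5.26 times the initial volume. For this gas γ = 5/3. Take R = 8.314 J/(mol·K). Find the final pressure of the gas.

V₁ = nRT₁/P₁ = 3.24×8.314×510/322 = 42.7 L.
Adiabatic: TV^(γ−1) = const ⇒ T₂ = 510×(0.190)^0.667 = 169 K; PV^γ = const ⇒ P₂ = 20.2 kPa.

20.2 kPa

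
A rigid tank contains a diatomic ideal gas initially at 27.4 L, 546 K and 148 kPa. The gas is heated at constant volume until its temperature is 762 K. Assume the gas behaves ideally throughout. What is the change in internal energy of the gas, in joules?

4010 J

n = P₁V₁/(RT₁) = 148×27.4/(8.314×546) = 0.893 mol.
Isochoric: V stays 27.4 L; P/T = const ⇒ T₂ = 762 K, P₂ = 207 kPa.
For an ideal gas ΔU = nCvΔT with Cv = (5/2)R = 20.8 J/(mol·K).
ΔU = 0.893×20.8×(762−546) = 4010 J.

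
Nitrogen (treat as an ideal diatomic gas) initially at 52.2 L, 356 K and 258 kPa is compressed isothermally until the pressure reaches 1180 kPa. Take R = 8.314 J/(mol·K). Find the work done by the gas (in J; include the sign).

n = P₁V₁/(RT₁) = 258×52.2/(8.314×356) = 4.55 mol.
Isothermal: T stays 356 K; PV = const ⇒ V₂ = 11.4 L, P₂ = 1180 kPa.
W = nRT ln(V₂/V₁) = 4.55×8.314×356×ln(0.219) = -20500 J.

-20500 J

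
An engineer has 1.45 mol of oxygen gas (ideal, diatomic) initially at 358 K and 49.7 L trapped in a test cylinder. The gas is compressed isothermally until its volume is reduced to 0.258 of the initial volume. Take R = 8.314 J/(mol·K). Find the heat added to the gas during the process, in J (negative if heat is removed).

P₁ = nRT₁/V₁ = 1.45×8.314×358/49.7 = 86.8 kPa.
Isothermal: T stays 358 K; PV = const ⇒ V₂ = 12.8 L, P₂ = 337 kPa.
ΔU = 0 (ideal gas, T constant).
W = nRT ln(V₂/V₁) = 1.45×8.314×358×ln(0.258) = -5850 J.
Q = ΔU + W = -5850 J.

-5850 J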